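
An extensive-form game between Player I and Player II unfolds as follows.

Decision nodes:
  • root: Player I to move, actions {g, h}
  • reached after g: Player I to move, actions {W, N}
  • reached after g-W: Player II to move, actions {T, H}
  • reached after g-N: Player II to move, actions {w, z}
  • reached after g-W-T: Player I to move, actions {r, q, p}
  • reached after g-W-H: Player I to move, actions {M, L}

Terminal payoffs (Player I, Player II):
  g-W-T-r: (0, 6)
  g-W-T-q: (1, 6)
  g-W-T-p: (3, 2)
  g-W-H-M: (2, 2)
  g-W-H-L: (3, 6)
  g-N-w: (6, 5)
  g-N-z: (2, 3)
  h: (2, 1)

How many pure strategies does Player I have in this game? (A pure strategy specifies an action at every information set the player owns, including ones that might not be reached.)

24

Player I owns the root with actions {g, h} — two choices.
Player I owns the node after g with actions {W, N} — two choices.
Player I owns the node after g-W-T with actions {r, q, p} — three choices.
Player I owns the node after g-W-H with actions {M, L} — two choices.
A pure strategy fixes one action at each information set independently, so the count is the product 2 × 2 × 3 × 2 = 24.
(For reference, Player II has 4 pure strategies, giving a 24×4 normal-form matrix.)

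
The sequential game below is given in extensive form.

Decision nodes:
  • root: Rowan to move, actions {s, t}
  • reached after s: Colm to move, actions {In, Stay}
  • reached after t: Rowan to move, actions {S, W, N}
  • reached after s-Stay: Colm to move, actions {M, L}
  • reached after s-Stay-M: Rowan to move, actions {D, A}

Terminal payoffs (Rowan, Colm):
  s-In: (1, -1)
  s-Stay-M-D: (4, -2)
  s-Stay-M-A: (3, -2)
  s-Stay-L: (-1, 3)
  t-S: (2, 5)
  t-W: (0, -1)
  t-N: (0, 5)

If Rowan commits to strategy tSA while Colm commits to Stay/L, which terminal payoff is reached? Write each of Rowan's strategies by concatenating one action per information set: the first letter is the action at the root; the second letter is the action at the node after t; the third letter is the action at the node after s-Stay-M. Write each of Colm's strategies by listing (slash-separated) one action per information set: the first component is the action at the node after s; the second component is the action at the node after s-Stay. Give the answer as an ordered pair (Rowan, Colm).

(2, 5)

Trace the play path from the root:
  Rowan plays t
  Rowan plays S at [t]
→ terminal payoff (2, 5).
(Rowan's choice at the node after s-Stay-M is never reached on this path, so it doesn't affect the outcome.)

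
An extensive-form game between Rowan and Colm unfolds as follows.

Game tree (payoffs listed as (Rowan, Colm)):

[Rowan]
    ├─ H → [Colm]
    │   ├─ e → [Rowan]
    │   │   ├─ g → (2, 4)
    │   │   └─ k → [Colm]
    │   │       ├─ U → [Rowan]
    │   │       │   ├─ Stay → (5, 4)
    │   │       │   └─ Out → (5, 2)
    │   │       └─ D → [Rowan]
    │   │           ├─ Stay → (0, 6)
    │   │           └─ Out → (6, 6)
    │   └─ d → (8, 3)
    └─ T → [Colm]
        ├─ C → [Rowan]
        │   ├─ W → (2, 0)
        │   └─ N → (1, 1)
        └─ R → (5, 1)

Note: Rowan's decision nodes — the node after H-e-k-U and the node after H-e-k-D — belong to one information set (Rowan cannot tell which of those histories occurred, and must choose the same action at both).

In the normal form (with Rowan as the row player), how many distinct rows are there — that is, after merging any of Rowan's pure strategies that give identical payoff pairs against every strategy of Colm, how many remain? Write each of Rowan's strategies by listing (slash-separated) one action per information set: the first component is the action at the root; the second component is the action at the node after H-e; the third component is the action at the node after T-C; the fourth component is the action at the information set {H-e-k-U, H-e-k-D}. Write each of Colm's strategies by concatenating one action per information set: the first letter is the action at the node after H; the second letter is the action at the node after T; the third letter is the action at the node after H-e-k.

Rowan has 16 pure strategies: H/g/W/Stay, H/g/W/Out, H/g/N/Stay, H/g/N/Out, H/k/W/Stay, H/k/W/Out, H/k/N/Stay, H/k/N/Out, T/g/W/Stay, T/g/W/Out, T/g/N/Stay, T/g/N/Out, T/k/W/Stay, T/k/W/Out, T/k/N/Stay, T/k/N/Out. Columns: eCU, eCD, eRU, eRD, dCU, dCD, dRU, dRD.
{H/g/W/Stay, H/g/W/Out, H/g/N/Stay, H/g/N/Out} → row (2,4) (2,4) (2,4) (2,4) (8,3) (8,3) (8,3) (8,3)
{H/k/W/Stay, H/k/N/Stay} → row (5,4) (0,6) (5,4) (0,6) (8,3) (8,3) (8,3) (8,3)
{H/k/W/Out, H/k/N/Out} → row (5,2) (6,6) (5,2) (6,6) (8,3) (8,3) (8,3) (8,3)
{T/g/W/Stay, T/g/W/Out, T/k/W/Stay, T/k/W/Out} → row (2,0) (2,0) (5,1) (5,1) (2,0) (2,0) (5,1) (5,1)
{T/g/N/Stay, T/g/N/Out, T/k/N/Stay, T/k/N/Out} → row (1,1) (1,1) (5,1) (5,1) (1,1) (1,1) (5,1) (5,1)
That's 5 distinct rows out of 16 strategies.

5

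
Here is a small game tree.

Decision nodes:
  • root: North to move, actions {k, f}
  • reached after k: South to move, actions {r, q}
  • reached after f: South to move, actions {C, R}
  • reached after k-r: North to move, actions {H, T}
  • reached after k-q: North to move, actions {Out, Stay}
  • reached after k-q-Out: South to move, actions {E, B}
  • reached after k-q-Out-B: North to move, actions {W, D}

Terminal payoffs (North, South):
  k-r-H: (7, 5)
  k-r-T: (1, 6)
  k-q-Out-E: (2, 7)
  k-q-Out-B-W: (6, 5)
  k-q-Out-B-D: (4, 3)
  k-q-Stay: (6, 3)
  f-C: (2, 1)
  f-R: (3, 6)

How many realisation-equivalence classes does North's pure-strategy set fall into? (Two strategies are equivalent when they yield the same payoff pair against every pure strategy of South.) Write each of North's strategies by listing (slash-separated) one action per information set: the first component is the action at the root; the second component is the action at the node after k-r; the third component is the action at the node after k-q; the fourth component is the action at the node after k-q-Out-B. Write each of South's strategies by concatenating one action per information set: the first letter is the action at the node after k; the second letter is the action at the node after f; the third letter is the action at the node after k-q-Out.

North has 16 pure strategies: k/H/Out/W, k/H/Out/D, k/H/Stay/W, k/H/Stay/D, k/T/Out/W, k/T/Out/D, k/T/Stay/W, k/T/Stay/D, f/H/Out/W, f/H/Out/D, f/H/Stay/W, f/H/Stay/D, f/T/Out/W, f/T/Out/D, f/T/Stay/W, f/T/Stay/D. Columns: rCE, rCB, rRE, rRB, qCE, qCB, qRE, qRB.
{k/H/Out/W} → row (7,5) (7,5) (7,5) (7,5) (2,7) (6,5) (2,7) (6,5)
{k/H/Out/D} → row (7,5) (7,5) (7,5) (7,5) (2,7) (4,3) (2,7) (4,3)
{k/H/Stay/W, k/H/Stay/D} → row (7,5) (7,5) (7,5) (7,5) (6,3) (6,3) (6,3) (6,3)
{k/T/Out/W} → row (1,6) (1,6) (1,6) (1,6) (2,7) (6,5) (2,7) (6,5)
{k/T/Out/D} → row (1,6) (1,6) (1,6) (1,6) (2,7) (4,3) (2,7) (4,3)
{k/T/Stay/W, k/T/Stay/D} → row (1,6) (1,6) (1,6) (1,6) (6,3) (6,3) (6,3) (6,3)
{f/H/Out/W, f/H/Out/D, f/H/Stay/W, f/H/Stay/D, f/T/Out/W, f/T/Out/D, f/T/Stay/W, f/T/Stay/D} → row (2,1) (2,1) (3,6) (3,6) (2,1) (2,1) (3,6) (3,6)
That's 7 distinct rows out of 16 strategies.

7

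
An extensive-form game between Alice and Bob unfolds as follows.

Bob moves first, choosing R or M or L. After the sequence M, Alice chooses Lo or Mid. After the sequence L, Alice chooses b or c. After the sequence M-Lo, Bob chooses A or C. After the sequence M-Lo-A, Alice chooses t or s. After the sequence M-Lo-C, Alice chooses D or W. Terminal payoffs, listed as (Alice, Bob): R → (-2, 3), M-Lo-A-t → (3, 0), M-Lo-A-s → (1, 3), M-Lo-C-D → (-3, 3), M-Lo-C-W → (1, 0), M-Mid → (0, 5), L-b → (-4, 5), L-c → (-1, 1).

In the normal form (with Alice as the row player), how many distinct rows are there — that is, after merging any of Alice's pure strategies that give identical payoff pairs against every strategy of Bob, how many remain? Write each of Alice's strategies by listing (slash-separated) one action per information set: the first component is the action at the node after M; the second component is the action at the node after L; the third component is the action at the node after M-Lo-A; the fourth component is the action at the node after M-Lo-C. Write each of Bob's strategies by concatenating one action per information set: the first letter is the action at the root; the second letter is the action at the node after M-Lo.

Alice has 16 pure strategies: Lo/b/t/D, Lo/b/t/W, Lo/b/s/D, Lo/b/s/W, Lo/c/t/D, Lo/c/t/W, Lo/c/s/D, Lo/c/s/W, Mid/b/t/D, Mid/b/t/W, Mid/b/s/D, Mid/b/s/W, Mid/c/t/D, Mid/c/t/W, Mid/c/s/D, Mid/c/s/W. Columns: RA, RC, MA, MC, LA, LC.
{Lo/b/t/D} → row (-2,3) (-2,3) (3,0) (-3,3) (-4,5) (-4,5)
{Lo/b/t/W} → row (-2,3) (-2,3) (3,0) (1,0) (-4,5) (-4,5)
{Lo/b/s/D} → row (-2,3) (-2,3) (1,3) (-3,3) (-4,5) (-4,5)
{Lo/b/s/W} → row (-2,3) (-2,3) (1,3) (1,0) (-4,5) (-4,5)
{Lo/c/t/D} → row (-2,3) (-2,3) (3,0) (-3,3) (-1,1) (-1,1)
{Lo/c/t/W} → row (-2,3) (-2,3) (3,0) (1,0) (-1,1) (-1,1)
{Lo/c/s/D} → row (-2,3) (-2,3) (1,3) (-3,3) (-1,1) (-1,1)
{Lo/c/s/W} → row (-2,3) (-2,3) (1,3) (1,0) (-1,1) (-1,1)
{Mid/b/t/D, Mid/b/t/W, Mid/b/s/D, Mid/b/s/W} → row (-2,3) (-2,3) (0,5) (0,5) (-4,5) (-4,5)
{Mid/c/t/D, Mid/c/t/W, Mid/c/s/D, Mid/c/s/W} → row (-2,3) (-2,3) (0,5) (0,5) (-1,1) (-1,1)
That's 10 distinct rows out of 16 strategies.

10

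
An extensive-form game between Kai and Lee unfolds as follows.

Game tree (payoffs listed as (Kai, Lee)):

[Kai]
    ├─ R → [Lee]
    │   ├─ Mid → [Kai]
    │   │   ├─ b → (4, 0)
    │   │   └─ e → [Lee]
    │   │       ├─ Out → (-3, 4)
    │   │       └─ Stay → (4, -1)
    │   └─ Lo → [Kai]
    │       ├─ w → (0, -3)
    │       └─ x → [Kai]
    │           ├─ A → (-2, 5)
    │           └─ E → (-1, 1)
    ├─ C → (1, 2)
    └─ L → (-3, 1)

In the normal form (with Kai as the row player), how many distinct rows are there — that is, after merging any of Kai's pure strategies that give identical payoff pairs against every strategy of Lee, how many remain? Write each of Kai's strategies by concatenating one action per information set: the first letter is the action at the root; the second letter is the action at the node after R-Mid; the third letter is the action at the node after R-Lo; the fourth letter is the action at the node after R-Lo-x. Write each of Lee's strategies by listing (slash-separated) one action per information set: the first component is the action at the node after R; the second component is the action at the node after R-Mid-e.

8

Kai has 24 pure strategies: RbwA, RbwE, RbxA, RbxE, RewA, RewE, RexA, RexE, CbwA, CbwE, CbxA, CbxE, CewA, CewE, CexA, CexE, LbwA, LbwE, LbxA, LbxE, LewA, LewE, LexA, LexE. Columns: Mid/Out, Mid/Stay, Lo/Out, Lo/Stay.
{RbwA, RbwE} → row (4,0) (4,0) (0,-3) (0,-3)
{RbxA} → row (4,0) (4,0) (-2,5) (-2,5)
{RbxE} → row (4,0) (4,0) (-1,1) (-1,1)
{RewA, RewE} → row (-3,4) (4,-1) (0,-3) (0,-3)
{RexA} → row (-3,4) (4,-1) (-2,5) (-2,5)
{RexE} → row (-3,4) (4,-1) (-1,1) (-1,1)
{CbwA, CbwE, CbxA, CbxE, CewA, CewE, CexA, CexE} → row (1,2) (1,2) (1,2) (1,2)
{LbwA, LbwE, LbxA, LbxE, LewA, LewE, LexA, LexE} → row (-3,1) (-3,1) (-3,1) (-3,1)
That's 8 distinct rows out of 24 strategies.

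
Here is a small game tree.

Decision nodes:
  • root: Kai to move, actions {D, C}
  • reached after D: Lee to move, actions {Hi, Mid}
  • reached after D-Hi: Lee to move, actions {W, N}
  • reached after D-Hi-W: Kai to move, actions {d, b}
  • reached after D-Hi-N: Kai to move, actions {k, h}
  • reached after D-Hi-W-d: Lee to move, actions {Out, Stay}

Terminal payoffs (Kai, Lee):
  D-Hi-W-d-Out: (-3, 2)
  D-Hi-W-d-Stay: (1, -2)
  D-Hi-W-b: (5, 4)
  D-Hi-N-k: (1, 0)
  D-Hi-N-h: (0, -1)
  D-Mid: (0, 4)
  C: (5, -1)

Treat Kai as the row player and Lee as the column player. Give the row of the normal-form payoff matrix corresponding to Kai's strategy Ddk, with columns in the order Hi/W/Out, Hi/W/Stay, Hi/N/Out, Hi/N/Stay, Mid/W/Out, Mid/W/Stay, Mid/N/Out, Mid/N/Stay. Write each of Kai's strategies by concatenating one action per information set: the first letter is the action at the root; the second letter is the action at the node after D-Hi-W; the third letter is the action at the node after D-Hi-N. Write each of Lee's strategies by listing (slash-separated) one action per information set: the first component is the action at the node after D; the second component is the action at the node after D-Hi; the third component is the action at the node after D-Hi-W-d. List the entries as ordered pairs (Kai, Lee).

vs Hi/W/Out: Kai plays D → Lee plays Hi at [D] → Lee plays W at [D-Hi] → Kai plays d at [D-Hi-W] → Lee plays Out at [D-Hi-W-d] → (-3, 2)
vs Hi/W/Stay: Kai plays D → Lee plays Hi at [D] → Lee plays W at [D-Hi] → Kai plays d at [D-Hi-W] → Lee plays Stay at [D-Hi-W-d] → (1, -2)
vs Hi/N/Out: Kai plays D → Lee plays Hi at [D] → Lee plays N at [D-Hi] → Kai plays k at [D-Hi-N] → (1, 0)
vs Hi/N/Stay: Kai plays D → Lee plays Hi at [D] → Lee plays N at [D-Hi] → Kai plays k at [D-Hi-N] → (1, 0)
vs Mid/W/Out: Kai plays D → Lee plays Mid at [D] → (0, 4)
vs Mid/W/Stay: Kai plays D → Lee plays Mid at [D] → (0, 4)
vs Mid/N/Out: Kai plays D → Lee plays Mid at [D] → (0, 4)
vs Mid/N/Stay: Kai plays D → Lee plays Mid at [D] → (0, 4)

(-3,2) (1,-2) (1,0) (1,0) (0,4) (0,4) (0,4) (0,4)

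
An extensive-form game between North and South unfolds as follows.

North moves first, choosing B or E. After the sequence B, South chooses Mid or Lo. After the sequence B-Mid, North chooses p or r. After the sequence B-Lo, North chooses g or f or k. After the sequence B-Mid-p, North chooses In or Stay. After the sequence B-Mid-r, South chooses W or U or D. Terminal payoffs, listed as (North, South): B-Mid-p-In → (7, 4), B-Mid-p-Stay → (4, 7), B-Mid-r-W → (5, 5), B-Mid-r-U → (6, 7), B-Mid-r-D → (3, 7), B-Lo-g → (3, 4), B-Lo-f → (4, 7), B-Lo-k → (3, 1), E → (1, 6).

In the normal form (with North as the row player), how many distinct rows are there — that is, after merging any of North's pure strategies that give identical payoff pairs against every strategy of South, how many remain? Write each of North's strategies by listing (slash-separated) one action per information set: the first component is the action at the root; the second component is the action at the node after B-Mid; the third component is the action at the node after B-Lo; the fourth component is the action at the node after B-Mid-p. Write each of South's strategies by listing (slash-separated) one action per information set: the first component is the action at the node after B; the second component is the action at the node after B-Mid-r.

10

North has 24 pure strategies: B/p/g/In, B/p/g/Stay, B/p/f/In, B/p/f/Stay, B/p/k/In, B/p/k/Stay, B/r/g/In, B/r/g/Stay, B/r/f/In, B/r/f/Stay, B/r/k/In, B/r/k/Stay, E/p/g/In, E/p/g/Stay, E/p/f/In, E/p/f/Stay, E/p/k/In, E/p/k/Stay, E/r/g/In, E/r/g/Stay, E/r/f/In, E/r/f/Stay, E/r/k/In, E/r/k/Stay. Columns: Mid/W, Mid/U, Mid/D, Lo/W, Lo/U, Lo/D.
{B/p/g/In} → row (7,4) (7,4) (7,4) (3,4) (3,4) (3,4)
{B/p/g/Stay} → row (4,7) (4,7) (4,7) (3,4) (3,4) (3,4)
{B/p/f/In} → row (7,4) (7,4) (7,4) (4,7) (4,7) (4,7)
{B/p/f/Stay} → row (4,7) (4,7) (4,7) (4,7) (4,7) (4,7)
{B/p/k/In} → row (7,4) (7,4) (7,4) (3,1) (3,1) (3,1)
{B/p/k/Stay} → row (4,7) (4,7) (4,7) (3,1) (3,1) (3,1)
{B/r/g/In, B/r/g/Stay} → row (5,5) (6,7) (3,7) (3,4) (3,4) (3,4)
{B/r/f/In, B/r/f/Stay} → row (5,5) (6,7) (3,7) (4,7) (4,7) (4,7)
{B/r/k/In, B/r/k/Stay} → row (5,5) (6,7) (3,7) (3,1) (3,1) (3,1)
{E/p/g/In, E/p/g/Stay, E/p/f/In, E/p/f/Stay, E/p/k/In, E/p/k/Stay, E/r/g/In, E/r/g/Stay, E/r/f/In, E/r/f/Stay, E/r/k/In, E/r/k/Stay} → row (1,6) (1,6) (1,6) (1,6) (1,6) (1,6)
That's 10 distinct rows out of 24 strategies.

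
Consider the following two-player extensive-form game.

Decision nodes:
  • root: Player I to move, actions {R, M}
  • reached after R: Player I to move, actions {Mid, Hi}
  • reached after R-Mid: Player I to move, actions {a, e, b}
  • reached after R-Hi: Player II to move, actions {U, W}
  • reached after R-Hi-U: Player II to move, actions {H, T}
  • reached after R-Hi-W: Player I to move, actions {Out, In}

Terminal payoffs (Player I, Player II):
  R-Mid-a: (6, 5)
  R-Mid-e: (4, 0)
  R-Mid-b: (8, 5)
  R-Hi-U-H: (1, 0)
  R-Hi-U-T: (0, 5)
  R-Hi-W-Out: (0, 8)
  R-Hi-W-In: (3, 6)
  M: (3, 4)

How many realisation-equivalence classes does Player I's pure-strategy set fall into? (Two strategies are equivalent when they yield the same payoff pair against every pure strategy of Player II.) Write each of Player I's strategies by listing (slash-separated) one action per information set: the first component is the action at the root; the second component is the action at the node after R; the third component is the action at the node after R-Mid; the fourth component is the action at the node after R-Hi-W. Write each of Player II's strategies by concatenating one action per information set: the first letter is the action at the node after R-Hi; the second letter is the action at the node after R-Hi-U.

6

Player I has 24 pure strategies: R/Mid/a/Out, R/Mid/a/In, R/Mid/e/Out, R/Mid/e/In, R/Mid/b/Out, R/Mid/b/In, R/Hi/a/Out, R/Hi/a/In, R/Hi/e/Out, R/Hi/e/In, R/Hi/b/Out, R/Hi/b/In, M/Mid/a/Out, M/Mid/a/In, M/Mid/e/Out, M/Mid/e/In, M/Mid/b/Out, M/Mid/b/In, M/Hi/a/Out, M/Hi/a/In, M/Hi/e/Out, M/Hi/e/In, M/Hi/b/Out, M/Hi/b/In. Columns: UH, UT, WH, WT.
{R/Mid/a/Out, R/Mid/a/In} → row (6,5) (6,5) (6,5) (6,5)
{R/Mid/e/Out, R/Mid/e/In} → row (4,0) (4,0) (4,0) (4,0)
{R/Mid/b/Out, R/Mid/b/In} → row (8,5) (8,5) (8,5) (8,5)
{R/Hi/a/Out, R/Hi/e/Out, R/Hi/b/Out} → row (1,0) (0,5) (0,8) (0,8)
{R/Hi/a/In, R/Hi/e/In, R/Hi/b/In} → row (1,0) (0,5) (3,6) (3,6)
{M/Mid/a/Out, M/Mid/a/In, M/Mid/e/Out, M/Mid/e/In, M/Mid/b/Out, M/Mid/b/In, M/Hi/a/Out, M/Hi/a/In, M/Hi/e/Out, M/Hi/e/In, M/Hi/b/Out, M/Hi/b/In} → row (3,4) (3,4) (3,4) (3,4)
That's 6 distinct rows out of 24 strategies.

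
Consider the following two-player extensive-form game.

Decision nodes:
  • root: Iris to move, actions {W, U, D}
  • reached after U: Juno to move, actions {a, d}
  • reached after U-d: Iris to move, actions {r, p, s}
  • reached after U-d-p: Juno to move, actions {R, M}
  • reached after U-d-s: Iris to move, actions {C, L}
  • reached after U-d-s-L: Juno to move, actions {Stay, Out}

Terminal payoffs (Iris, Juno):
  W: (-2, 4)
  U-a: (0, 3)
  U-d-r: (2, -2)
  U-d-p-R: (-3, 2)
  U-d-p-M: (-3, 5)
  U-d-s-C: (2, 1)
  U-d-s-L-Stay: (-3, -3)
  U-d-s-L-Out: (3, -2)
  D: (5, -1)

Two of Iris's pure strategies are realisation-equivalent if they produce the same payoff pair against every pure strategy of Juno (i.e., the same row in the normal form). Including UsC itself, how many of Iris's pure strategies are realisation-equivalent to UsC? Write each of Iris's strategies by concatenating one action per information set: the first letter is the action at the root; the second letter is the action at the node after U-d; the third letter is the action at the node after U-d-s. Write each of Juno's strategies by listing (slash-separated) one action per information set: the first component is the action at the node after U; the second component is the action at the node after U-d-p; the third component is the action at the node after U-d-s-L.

Row for UsC (columns a/R/Stay, a/R/Out, a/M/Stay, a/M/Out, d/R/Stay, d/R/Out, d/M/Stay, d/M/Out): (0,3) (0,3) (0,3) (0,3) (2,1) (2,1) (2,1) (2,1).
Every one of Iris's information sets is on the play path for some reply by Juno when Iris follows UsC.
Changing the action at any of them therefore changes at least one column, so only UsC itself gives this row.

1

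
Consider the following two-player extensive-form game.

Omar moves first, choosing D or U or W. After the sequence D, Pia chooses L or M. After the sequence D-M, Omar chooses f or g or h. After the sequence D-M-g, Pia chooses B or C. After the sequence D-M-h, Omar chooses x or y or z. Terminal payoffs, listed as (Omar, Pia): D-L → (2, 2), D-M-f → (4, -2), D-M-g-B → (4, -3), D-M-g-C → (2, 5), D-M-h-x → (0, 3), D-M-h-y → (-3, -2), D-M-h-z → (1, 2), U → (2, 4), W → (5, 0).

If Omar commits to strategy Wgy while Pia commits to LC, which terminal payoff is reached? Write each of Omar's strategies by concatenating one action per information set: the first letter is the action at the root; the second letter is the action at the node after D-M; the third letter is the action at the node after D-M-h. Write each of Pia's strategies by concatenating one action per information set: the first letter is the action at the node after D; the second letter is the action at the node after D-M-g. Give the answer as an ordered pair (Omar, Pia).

Trace the play path from the root:
  Omar plays W
→ terminal payoff (5, 0).
(Omar's choice at the node after D-M is never reached on this path, so it doesn't affect the outcome.)

(5, 0)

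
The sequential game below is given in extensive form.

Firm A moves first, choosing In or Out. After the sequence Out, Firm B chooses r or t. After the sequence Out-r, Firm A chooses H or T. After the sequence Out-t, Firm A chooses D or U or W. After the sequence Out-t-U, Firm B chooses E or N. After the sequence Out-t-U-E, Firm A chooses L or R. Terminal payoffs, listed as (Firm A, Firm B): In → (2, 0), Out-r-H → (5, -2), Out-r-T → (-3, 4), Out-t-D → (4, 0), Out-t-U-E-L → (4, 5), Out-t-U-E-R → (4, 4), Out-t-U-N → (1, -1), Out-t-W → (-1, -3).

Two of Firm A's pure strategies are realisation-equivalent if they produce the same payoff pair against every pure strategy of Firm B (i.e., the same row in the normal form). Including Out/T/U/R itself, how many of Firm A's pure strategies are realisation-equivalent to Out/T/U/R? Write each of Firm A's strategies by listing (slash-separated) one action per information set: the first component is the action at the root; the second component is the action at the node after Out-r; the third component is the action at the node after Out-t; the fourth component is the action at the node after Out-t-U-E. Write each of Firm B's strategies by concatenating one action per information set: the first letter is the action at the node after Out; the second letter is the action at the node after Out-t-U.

1

Row for Out/T/U/R (columns rE, rN, tE, tN): (-3,4) (-3,4) (4,4) (1,-1).
Every one of Firm A's information sets is on the play path for some reply by Firm B when Firm A follows Out/T/U/R.
Changing the action at any of them therefore changes at least one column, so only Out/T/U/R itself gives this row.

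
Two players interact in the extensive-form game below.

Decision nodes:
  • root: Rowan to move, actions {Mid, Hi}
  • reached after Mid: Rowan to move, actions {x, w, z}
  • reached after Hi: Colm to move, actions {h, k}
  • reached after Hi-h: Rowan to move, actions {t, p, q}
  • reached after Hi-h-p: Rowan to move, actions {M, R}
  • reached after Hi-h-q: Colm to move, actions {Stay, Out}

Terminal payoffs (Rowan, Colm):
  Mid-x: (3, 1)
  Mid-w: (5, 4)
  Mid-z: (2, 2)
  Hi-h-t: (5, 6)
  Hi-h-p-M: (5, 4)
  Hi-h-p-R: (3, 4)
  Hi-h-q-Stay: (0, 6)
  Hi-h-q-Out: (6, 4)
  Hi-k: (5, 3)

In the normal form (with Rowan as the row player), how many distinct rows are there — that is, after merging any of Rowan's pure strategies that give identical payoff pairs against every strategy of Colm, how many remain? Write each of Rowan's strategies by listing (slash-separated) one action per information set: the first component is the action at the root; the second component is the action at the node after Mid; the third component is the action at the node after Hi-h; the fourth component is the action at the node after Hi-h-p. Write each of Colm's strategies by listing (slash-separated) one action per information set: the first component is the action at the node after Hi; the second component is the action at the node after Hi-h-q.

Rowan has 36 pure strategies: Mid/x/t/M, Mid/x/t/R, Mid/x/p/M, Mid/x/p/R, Mid/x/q/M, Mid/x/q/R, Mid/w/t/M, Mid/w/t/R, Mid/w/p/M, Mid/w/p/R, Mid/w/q/M, Mid/w/q/R, Mid/z/t/M, Mid/z/t/R, Mid/z/p/M, Mid/z/p/R, Mid/z/q/M, Mid/z/q/R, Hi/x/t/M, Hi/x/t/R, Hi/x/p/M, Hi/x/p/R, Hi/x/q/M, Hi/x/q/R, Hi/w/t/M, Hi/w/t/R, Hi/w/p/M, Hi/w/p/R, Hi/w/q/M, Hi/w/q/R, Hi/z/t/M, Hi/z/t/R, Hi/z/p/M, Hi/z/p/R, Hi/z/q/M, Hi/z/q/R. Columns: h/Stay, h/Out, k/Stay, k/Out.
{Mid/x/t/M, Mid/x/t/R, Mid/x/p/M, Mid/x/p/R, Mid/x/q/M, Mid/x/q/R} → row (3,1) (3,1) (3,1) (3,1)
{Mid/w/t/M, Mid/w/t/R, Mid/w/p/M, Mid/w/p/R, Mid/w/q/M, Mid/w/q/R} → row (5,4) (5,4) (5,4) (5,4)
{Mid/z/t/M, Mid/z/t/R, Mid/z/p/M, Mid/z/p/R, Mid/z/q/M, Mid/z/q/R} → row (2,2) (2,2) (2,2) (2,2)
{Hi/x/t/M, Hi/x/t/R, Hi/w/t/M, Hi/w/t/R, Hi/z/t/M, Hi/z/t/R} → row (5,6) (5,6) (5,3) (5,3)
{Hi/x/p/M, Hi/w/p/M, Hi/z/p/M} → row (5,4) (5,4) (5,3) (5,3)
{Hi/x/p/R, Hi/w/p/R, Hi/z/p/R} → row (3,4) (3,4) (5,3) (5,3)
{Hi/x/q/M, Hi/x/q/R, Hi/w/q/M, Hi/w/q/R, Hi/z/q/M, Hi/z/q/R} → row (0,6) (6,4) (5,3) (5,3)
That's 7 distinct rows out of 36 strategies.

7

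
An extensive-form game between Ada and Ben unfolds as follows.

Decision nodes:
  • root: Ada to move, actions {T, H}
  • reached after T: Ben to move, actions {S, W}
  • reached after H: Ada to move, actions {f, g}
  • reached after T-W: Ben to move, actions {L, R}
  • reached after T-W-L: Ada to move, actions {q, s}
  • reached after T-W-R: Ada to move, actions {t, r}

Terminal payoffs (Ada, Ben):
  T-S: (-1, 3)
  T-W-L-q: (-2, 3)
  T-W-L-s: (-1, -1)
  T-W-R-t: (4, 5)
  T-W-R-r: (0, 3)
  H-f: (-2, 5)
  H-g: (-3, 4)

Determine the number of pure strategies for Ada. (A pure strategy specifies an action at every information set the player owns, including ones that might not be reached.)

Ada owns the root with actions {T, H} — two choices.
Ada owns the node after H with actions {f, g} — two choices.
Ada owns the node after T-W-L with actions {q, s} — two choices.
Ada owns the node after T-W-R with actions {t, r} — two choices.
A pure strategy fixes one action at each information set independently, so the count is the product 2 × 2 × 2 × 2 = 16.

16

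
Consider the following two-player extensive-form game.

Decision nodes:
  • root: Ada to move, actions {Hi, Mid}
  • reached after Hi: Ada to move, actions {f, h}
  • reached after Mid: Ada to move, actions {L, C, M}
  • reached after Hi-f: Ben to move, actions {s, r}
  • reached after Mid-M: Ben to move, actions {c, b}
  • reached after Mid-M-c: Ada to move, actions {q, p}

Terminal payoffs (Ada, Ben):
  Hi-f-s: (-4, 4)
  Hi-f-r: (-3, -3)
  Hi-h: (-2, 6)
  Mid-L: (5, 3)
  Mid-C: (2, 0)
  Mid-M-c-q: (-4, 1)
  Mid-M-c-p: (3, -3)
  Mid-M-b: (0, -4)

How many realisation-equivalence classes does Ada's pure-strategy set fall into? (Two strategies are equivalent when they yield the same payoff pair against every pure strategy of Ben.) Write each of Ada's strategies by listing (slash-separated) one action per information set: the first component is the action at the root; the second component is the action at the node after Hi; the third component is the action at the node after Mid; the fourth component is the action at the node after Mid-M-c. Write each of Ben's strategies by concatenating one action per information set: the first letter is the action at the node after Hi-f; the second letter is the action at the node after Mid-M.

6

Ada has 24 pure strategies: Hi/f/L/q, Hi/f/L/p, Hi/f/C/q, Hi/f/C/p, Hi/f/M/q, Hi/f/M/p, Hi/h/L/q, Hi/h/L/p, Hi/h/C/q, Hi/h/C/p, Hi/h/M/q, Hi/h/M/p, Mid/f/L/q, Mid/f/L/p, Mid/f/C/q, Mid/f/C/p, Mid/f/M/q, Mid/f/M/p, Mid/h/L/q, Mid/h/L/p, Mid/h/C/q, Mid/h/C/p, Mid/h/M/q, Mid/h/M/p. Columns: sc, sb, rc, rb.
{Hi/f/L/q, Hi/f/L/p, Hi/f/C/q, Hi/f/C/p, Hi/f/M/q, Hi/f/M/p} → row (-4,4) (-4,4) (-3,-3) (-3,-3)
{Hi/h/L/q, Hi/h/L/p, Hi/h/C/q, Hi/h/C/p, Hi/h/M/q, Hi/h/M/p} → row (-2,6) (-2,6) (-2,6) (-2,6)
{Mid/f/L/q, Mid/f/L/p, Mid/h/L/q, Mid/h/L/p} → row (5,3) (5,3) (5,3) (5,3)
{Mid/f/C/q, Mid/f/C/p, Mid/h/C/q, Mid/h/C/p} → row (2,0) (2,0) (2,0) (2,0)
{Mid/f/M/q, Mid/h/M/q} → row (-4,1) (0,-4) (-4,1) (0,-4)
{Mid/f/M/p, Mid/h/M/p} → row (3,-3) (0,-4) (3,-3) (0,-4)
That's 6 distinct rows out of 24 strategies.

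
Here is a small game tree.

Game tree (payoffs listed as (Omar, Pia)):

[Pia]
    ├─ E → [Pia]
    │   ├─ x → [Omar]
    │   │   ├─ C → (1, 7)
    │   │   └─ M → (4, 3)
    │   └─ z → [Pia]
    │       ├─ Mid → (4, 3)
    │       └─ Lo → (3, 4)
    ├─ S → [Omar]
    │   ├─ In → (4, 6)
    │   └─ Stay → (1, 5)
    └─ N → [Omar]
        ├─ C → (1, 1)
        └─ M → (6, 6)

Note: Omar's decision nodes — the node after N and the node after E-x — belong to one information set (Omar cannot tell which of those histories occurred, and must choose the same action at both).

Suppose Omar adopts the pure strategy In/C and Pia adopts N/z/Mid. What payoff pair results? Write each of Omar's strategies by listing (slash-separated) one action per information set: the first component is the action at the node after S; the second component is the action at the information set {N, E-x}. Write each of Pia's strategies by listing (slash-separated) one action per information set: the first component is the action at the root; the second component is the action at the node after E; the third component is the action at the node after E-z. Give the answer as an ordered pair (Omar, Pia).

(1, 1)

Trace the play path from the root:
  Pia plays N
  Omar plays C at [N]
→ terminal payoff (1, 1).
(Omar's choice at the node after S is never reached on this path, so it doesn't affect the outcome.)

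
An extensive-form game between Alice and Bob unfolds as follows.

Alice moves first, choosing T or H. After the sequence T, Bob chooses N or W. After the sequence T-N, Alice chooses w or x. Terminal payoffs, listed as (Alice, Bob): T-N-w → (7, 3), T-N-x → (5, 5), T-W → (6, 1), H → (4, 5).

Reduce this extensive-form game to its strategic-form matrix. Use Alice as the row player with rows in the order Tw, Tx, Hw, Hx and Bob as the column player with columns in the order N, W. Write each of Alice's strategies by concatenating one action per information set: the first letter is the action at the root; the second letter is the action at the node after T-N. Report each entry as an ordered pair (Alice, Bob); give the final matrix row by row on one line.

Row Tw: N→(7,3), W→(6,1)
Row Tx: N→(5,5), W→(6,1)
Row Hw: N→(4,5), W→(4,5)
Row Hx: N→(4,5), W→(4,5)

Tw: (7,3) (6,1) | Tx: (5,5) (6,1) | Hw: (4,5) (4,5) | Hx: (4,5) (4,5)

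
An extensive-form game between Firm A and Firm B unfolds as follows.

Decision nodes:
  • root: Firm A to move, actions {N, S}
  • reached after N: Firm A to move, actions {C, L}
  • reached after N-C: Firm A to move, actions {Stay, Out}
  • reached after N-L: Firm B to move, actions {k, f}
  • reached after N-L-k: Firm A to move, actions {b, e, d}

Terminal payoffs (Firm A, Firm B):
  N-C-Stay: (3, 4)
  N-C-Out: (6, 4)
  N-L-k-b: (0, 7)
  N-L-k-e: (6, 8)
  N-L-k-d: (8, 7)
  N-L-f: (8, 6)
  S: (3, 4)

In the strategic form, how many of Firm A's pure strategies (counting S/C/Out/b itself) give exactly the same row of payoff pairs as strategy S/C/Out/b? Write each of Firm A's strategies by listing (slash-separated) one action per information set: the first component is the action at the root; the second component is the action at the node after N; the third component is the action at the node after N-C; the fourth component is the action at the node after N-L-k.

15

Row for S/C/Out/b (columns k, f): (3,4) (3,4).
Under S/C/Out/b, Firm A's choice at the node after N and at the node after N-C and at the node after N-L-k can never be reached regardless of what Firm B does, so varying those choices leaves every outcome unchanged.
Holding the reachable choices fixed and varying the unreachable ones freely already gives 2 × 2 × 3 = 12 equivalent strategies.
Checking the remaining rows, N/C/Stay/b, N/C/Stay/e, N/C/Stay/d also happen to give the same payoffs in every column, bringing the total to 15: N/C/Stay/b, N/C/Stay/e, N/C/Stay/d, S/C/Stay/b, S/C/Stay/e, S/C/Stay/d, S/C/Out/b, S/C/Out/e, S/C/Out/d, S/L/Stay/b, S/L/Stay/e, S/L/Stay/d, S/L/Out/b, S/L/Out/e, S/L/Out/d.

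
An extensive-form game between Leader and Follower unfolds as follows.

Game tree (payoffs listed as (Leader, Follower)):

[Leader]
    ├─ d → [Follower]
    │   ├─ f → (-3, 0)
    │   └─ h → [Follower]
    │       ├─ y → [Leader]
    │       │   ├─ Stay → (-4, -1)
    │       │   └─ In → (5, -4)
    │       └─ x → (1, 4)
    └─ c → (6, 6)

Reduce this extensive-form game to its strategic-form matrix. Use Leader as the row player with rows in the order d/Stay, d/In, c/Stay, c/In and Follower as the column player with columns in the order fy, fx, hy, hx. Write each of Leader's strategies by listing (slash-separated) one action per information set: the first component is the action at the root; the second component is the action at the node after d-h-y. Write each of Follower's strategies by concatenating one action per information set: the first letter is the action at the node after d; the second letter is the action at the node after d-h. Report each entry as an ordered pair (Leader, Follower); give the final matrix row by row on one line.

d/Stay: (-3,0) (-3,0) (-4,-1) (1,4) | d/In: (-3,0) (-3,0) (5,-4) (1,4) | c/Stay: (6,6) (6,6) (6,6) (6,6) | c/In: (6,6) (6,6) (6,6) (6,6)

             fy       fx       hy       hx
d/Stay   (-3,0)   (-3,0)  (-4,-1)    (1,4)
  d/In   (-3,0)   (-3,0)   (5,-4)    (1,4)
c/Stay    (6,6)    (6,6)    (6,6)    (6,6)
  c/In    (6,6)    (6,6)    (6,6)    (6,6)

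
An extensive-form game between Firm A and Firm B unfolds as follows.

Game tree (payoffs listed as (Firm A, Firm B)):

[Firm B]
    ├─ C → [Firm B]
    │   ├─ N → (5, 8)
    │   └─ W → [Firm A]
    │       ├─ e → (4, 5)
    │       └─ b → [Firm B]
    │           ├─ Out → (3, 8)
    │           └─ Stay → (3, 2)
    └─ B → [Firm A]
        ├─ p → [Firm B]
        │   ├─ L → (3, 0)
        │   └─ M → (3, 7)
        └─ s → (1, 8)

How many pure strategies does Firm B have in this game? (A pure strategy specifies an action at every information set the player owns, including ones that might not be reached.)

16

Firm B owns the root with actions {C, B} — two choices.
Firm B owns the node after C with actions {N, W} — two choices.
Firm B owns the node after B-p with actions {L, M} — two choices.
Firm B owns the node after C-W-b with actions {Out, Stay} — two choices.
A pure strategy fixes one action at each information set independently, so the count is the product 2 × 2 × 2 × 2 = 16.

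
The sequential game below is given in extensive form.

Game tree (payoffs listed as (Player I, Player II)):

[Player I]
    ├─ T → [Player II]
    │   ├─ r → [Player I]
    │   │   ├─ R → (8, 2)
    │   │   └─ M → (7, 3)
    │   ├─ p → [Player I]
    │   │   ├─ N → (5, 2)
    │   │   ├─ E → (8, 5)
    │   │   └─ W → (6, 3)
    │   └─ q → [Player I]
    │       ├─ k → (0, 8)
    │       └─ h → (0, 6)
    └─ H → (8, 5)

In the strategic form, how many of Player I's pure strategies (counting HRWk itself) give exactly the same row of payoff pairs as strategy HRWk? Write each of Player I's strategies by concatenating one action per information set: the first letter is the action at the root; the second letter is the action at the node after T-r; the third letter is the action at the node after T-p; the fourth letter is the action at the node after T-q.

Row for HRWk (columns r, p, q): (8,5) (8,5) (8,5).
Under HRWk, Player I's choice at the node after T-r and at the node after T-p and at the node after T-q can never be reached regardless of what Player II does, so varying those choices leaves every outcome unchanged.
Holding the reachable choices fixed and varying the unreachable ones freely already gives 2 × 3 × 2 = 12 equivalent strategies.
No other strategy reproduces this row, so those 12 are the full class: HRNk, HRNh, HREk, HREh, HRWk, HRWh, HMNk, HMNh, HMEk, HMEh, HMWk, HMWh.

12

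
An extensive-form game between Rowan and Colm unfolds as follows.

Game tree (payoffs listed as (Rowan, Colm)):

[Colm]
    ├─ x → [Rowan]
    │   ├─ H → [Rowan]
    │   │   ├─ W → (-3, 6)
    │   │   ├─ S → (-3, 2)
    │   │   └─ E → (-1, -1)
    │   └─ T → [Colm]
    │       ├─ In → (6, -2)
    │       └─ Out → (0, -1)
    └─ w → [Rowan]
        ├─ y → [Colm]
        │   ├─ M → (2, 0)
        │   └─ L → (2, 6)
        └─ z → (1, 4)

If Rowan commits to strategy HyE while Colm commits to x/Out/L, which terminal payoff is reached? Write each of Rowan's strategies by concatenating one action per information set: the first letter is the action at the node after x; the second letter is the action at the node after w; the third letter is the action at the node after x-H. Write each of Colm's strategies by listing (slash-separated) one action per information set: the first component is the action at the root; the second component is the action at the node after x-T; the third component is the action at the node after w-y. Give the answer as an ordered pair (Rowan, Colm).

(-1, -1)

Trace the play path from the root:
  Colm plays x
  Rowan plays H at [x]
  Rowan plays E at [x-H]
→ terminal payoff (-1, -1).
(Rowan's choice at the node after w is never reached on this path, so it doesn't affect the outcome.)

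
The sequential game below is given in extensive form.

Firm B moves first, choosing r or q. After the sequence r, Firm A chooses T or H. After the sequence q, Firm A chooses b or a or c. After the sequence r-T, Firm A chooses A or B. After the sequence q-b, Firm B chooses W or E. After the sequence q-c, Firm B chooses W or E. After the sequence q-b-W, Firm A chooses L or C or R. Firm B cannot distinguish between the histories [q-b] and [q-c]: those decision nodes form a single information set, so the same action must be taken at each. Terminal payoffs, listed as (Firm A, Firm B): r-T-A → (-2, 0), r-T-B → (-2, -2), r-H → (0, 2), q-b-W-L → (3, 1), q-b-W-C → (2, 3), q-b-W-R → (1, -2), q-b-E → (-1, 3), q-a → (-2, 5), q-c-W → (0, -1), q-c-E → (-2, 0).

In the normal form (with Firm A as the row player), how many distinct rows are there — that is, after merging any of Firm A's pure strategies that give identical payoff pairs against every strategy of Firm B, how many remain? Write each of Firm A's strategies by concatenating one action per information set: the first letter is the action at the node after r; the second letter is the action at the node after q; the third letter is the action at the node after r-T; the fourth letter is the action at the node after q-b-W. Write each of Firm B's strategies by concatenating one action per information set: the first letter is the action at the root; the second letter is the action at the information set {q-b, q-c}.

Firm A has 36 pure strategies: TbAL, TbAC, TbAR, TbBL, TbBC, TbBR, TaAL, TaAC, TaAR, TaBL, TaBC, TaBR, TcAL, TcAC, TcAR, TcBL, TcBC, TcBR, HbAL, HbAC, HbAR, HbBL, HbBC, HbBR, HaAL, HaAC, HaAR, HaBL, HaBC, HaBR, HcAL, HcAC, HcAR, HcBL, HcBC, HcBR. Columns: rW, rE, qW, qE.
{TbAL} → row (-2,0) (-2,0) (3,1) (-1,3)
{TbAC} → row (-2,0) (-2,0) (2,3) (-1,3)
{TbAR} → row (-2,0) (-2,0) (1,-2) (-1,3)
{TbBL} → row (-2,-2) (-2,-2) (3,1) (-1,3)
{TbBC} → row (-2,-2) (-2,-2) (2,3) (-1,3)
{TbBR} → row (-2,-2) (-2,-2) (1,-2) (-1,3)
{TaAL, TaAC, TaAR} → row (-2,0) (-2,0) (-2,5) (-2,5)
{TaBL, TaBC, TaBR} → row (-2,-2) (-2,-2) (-2,5) (-2,5)
{TcAL, TcAC, TcAR} → row (-2,0) (-2,0) (0,-1) (-2,0)
{TcBL, TcBC, TcBR} → row (-2,-2) (-2,-2) (0,-1) (-2,0)
{HbAL, HbBL} → row (0,2) (0,2) (3,1) (-1,3)
{HbAC, HbBC} → row (0,2) (0,2) (2,3) (-1,3)
{HbAR, HbBR} → row (0,2) (0,2) (1,-2) (-1,3)
{HaAL, HaAC, HaAR, HaBL, HaBC, HaBR} → row (0,2) (0,2) (-2,5) (-2,5)
{HcAL, HcAC, HcAR, HcBL, HcBC, HcBR} → row (0,2) (0,2) (0,-1) (-2,0)
That's 15 distinct rows out of 36 strategies.

15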